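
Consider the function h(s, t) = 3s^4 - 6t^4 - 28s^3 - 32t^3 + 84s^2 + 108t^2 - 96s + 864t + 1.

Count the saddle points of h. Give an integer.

5

h separates as a function of s plus a function of t, so ∇h=0 decouples.
∂h/∂s = 12(s - 4)(s - 2)(s - 1) = 0 at s ∈ {1, 2, 4}; ∂h/∂t = -24(t - 3)(t + 3)(t + 4) = 0 at t ∈ {-4, -3, 3}.
The Hessian is diagonal: diag(h_ss, h_tt). Second derivatives: h_ss(1)=36, h_ss(2)=-24, h_ss(4)=72; h_tt(-4)=-168, h_tt(-3)=144, h_tt(3)=-1008.
Saddle points occur where the two diagonal entries have opposite signs: (1, -4), (1, 3), (2, -3), (4, -4), (4, 3). Count: 5.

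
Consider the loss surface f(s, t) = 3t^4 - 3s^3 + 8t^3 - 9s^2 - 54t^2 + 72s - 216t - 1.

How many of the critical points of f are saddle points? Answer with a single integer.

f separates as a function of s plus a function of t, so ∇f=0 decouples.
∂f/∂s = -9(s - 2)(s + 4) = 0 at s ∈ {-4, 2}; ∂f/∂t = 12(t - 3)(t + 2)(t + 3) = 0 at t ∈ {-3, -2, 3}.
The Hessian is diagonal: diag(f_ss, f_tt). Second derivatives: f_ss(-4)=54, f_ss(2)=-54; f_tt(-3)=72, f_tt(-2)=-60, f_tt(3)=360.
Saddle points occur where the two diagonal entries have opposite signs: (-4, -2), (2, -3), (2, 3). Count: 3.

3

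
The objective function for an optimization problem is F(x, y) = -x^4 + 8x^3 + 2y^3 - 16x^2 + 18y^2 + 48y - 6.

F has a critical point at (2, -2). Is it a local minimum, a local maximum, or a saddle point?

The mixed partial ∂²F/∂x∂y is 0, so the Hessian at any point is diag(F_xx, F_yy) = diag(4(-3x^2 + 12x - 8), 12(y + 3)).
At (2, -2): H = diag(16, 12).
Both eigenvalues are positive, so H is positive definite: a local minimum.

local minimum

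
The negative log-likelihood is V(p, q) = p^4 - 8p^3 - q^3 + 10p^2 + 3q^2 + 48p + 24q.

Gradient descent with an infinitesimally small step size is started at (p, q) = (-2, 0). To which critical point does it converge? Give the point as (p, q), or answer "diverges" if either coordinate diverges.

V is separable, so gradient descent decouples: p follows -∂V/∂p, q follows -∂V/∂q.
∂V/∂p = 4(p - 4)(p - 3)(p + 1); at p=-2 this is -120, so p increases.
∂V/∂q = -3(q - 4)(q + 2); at q=0 this is 24, so q decreases.
p converges to its nearest critical value -1 (a local min of the p-part); q converges to -2. The iterate converges to (-1, -2).

(-1, -2)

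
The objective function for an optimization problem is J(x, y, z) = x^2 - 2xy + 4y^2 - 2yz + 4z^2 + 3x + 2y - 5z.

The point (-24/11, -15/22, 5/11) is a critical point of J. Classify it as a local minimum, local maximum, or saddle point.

local minimum

The Hessian is constant: H = [[2, -2, 0], [-2, 8, -2], [0, -2, 8]].
Leading principal minors: Δ₁ = 2, Δ₂ = 12, Δ₃ = 88.
All leading minors are positive, so H is positive definite: a local minimum.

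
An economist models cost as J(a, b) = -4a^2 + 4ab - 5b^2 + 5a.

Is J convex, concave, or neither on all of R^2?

J is quadratic, so its Hessian is the constant matrix H = [[-8, 4], [4, -10]].
det(H) = 64, tr(H) = -18.
det(H) > 0 and tr(H) < 0, so H is negative definite everywhere: concave.

concave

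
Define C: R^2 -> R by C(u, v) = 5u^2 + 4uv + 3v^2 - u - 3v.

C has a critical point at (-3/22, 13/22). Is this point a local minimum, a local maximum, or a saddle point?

local minimum

The Hessian of C is constant: H = [[10, 4], [4, 6]].
det(H) = 10·6 − 4² = 44.
det(H) > 0 and tr(H) = 16 > 0, so H is positive definite and the point is a local minimum.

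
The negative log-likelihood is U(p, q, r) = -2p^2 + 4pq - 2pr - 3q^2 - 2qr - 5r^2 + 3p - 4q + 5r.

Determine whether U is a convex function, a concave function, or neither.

concave

U is quadratic, so its Hessian is the constant matrix H = [[-4, 4, -2], [4, -6, -2], [-2, -2, -10]].
Leading principal minors: -4, 8, -8.
Signs alternate −, +, − ⇒ H ≺ 0 ⇒ concave.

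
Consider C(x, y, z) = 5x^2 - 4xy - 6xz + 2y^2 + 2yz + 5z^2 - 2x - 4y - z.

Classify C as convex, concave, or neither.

convex

C is quadratic, so its Hessian is the constant matrix H = [[10, -4, -6], [-4, 4, 2], [-6, 2, 10]].
Leading principal minors: 10, 24, 152.
All positive ⇒ H ≻ 0 ⇒ convex.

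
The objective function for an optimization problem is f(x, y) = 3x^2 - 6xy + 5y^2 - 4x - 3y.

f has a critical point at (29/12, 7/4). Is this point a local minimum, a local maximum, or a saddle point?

The Hessian of f is constant: H = [[6, -6], [-6, 10]].
det(H) = 6·10 − (-6)² = 24.
det(H) > 0 and tr(H) = 16 > 0, so H is positive definite and the point is a local minimum.

local minimum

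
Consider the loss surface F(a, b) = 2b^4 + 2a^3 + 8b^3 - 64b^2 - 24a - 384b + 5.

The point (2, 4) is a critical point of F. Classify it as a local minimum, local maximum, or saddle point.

The mixed partial ∂²F/∂a∂b is 0, so the Hessian at any point is diag(F_aa, F_bb) = diag(12a, 8(3b^2 + 6b - 16)).
At (2, 4): H = diag(24, 448).
Both eigenvalues are positive, so H is positive definite: a local minimum.

local minimum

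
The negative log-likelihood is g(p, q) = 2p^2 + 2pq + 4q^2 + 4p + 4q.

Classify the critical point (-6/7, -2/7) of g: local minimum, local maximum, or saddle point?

local minimum

The Hessian of g is constant: H = [[4, 2], [2, 8]].
det(H) = 4·8 − 2² = 28.
det(H) > 0 and tr(H) = 12 > 0, so H is positive definite and the point is a local minimum.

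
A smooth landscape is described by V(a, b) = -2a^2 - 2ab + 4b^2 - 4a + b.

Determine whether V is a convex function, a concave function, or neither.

V is quadratic, so its Hessian is the constant matrix H = [[-4, -2], [-2, 8]].
det(H) = -36, tr(H) = 4.
det(H) < 0, so H is indefinite: neither convex nor concave.

neither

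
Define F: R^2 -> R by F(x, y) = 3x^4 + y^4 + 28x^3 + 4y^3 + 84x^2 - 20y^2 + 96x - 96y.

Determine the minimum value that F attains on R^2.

F(x,y) separates as P(x) + Q(y), so its minimum is min P + min Q.
P'(x) = 12(x + 1)(x + 2)(x + 4) vanishes at x ∈ {-4, -2, -1}; Q'(y) = 4(y - 3)(y + 2)(y + 4) vanishes at y ∈ {-4, -2, 3}.
Local minima of P (where P''>0): P(-4)=-64, P(-1)=-37. Local minima of Q: Q(-4)=64, Q(3)=-279.
So the global minimum of F is P(-4) + Q(3) = -64 − 279 = -343, attained at (-4, 3).

-343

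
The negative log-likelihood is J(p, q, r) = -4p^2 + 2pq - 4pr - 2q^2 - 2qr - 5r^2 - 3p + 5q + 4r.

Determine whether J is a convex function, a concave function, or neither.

J is quadratic, so its Hessian is the constant matrix H = [[-8, 2, -4], [2, -4, -2], [-4, -2, -10]].
Leading principal minors: -8, 28, -152.
Signs alternate −, +, − ⇒ H ≺ 0 ⇒ concave.

concave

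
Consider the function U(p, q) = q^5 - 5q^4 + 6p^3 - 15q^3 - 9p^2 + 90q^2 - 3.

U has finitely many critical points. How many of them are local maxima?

2

U separates as a function of p plus a function of q, so ∇U=0 decouples.
∂U/∂p = 18p(p - 1) = 0 at p ∈ {0, 1}; ∂U/∂q = 5q(q - 4)(q - 3)(q + 3) = 0 at q ∈ {-3, 0, 3, 4}.
The Hessian is diagonal: diag(U_pp, U_qq). Second derivatives: U_pp(0)=-18, U_pp(1)=18; U_qq(-3)=-630, U_qq(0)=180, U_qq(3)=-90, U_qq(4)=140.
Local maxima occur where both diagonal entries negative: (0, -3), (0, 3). Count: 2.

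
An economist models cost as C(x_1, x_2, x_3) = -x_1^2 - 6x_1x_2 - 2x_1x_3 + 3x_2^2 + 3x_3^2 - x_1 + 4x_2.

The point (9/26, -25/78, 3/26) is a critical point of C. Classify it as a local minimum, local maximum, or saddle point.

saddle point

The Hessian is constant: H = [[-2, -6, -2], [-6, 6, 0], [-2, 0, 6]].
Leading principal minors: Δ₁ = -2, Δ₂ = -48, Δ₃ = -312.
The minors fit neither the all-positive nor the alternating-sign pattern, so H is indefinite: a saddle point.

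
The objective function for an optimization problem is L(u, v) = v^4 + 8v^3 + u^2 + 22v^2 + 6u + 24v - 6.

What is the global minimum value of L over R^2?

-24

L(u,v) separates as P(u) + Q(v) − 6, so its minimum is min P + min Q − 6.
P'(u) = 2u + 6 vanishes at u ∈ {-3}; Q'(v) = 4(v + 1)(v + 2)(v + 3) vanishes at v ∈ {-3, -2, -1}.
Local minima of P (where P''>0): P(-3)=-9. Local minima of Q: Q(-3)=-9, Q(-1)=-9.
So the global minimum of L is P(-3) + Q(-3) − 6 = -9 − 9 − 6 = -24, attained at (-3, -3).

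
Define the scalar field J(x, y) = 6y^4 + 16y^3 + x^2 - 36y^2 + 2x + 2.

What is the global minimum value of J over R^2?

-269

J(x,y) separates as P(x) + Q(y) + 2, so its minimum is min P + min Q + 2.
P'(x) = 2x + 2 vanishes at x ∈ {-1}; Q'(y) = 24y(y - 1)(y + 3) vanishes at y ∈ {-3, 0, 1}.
Local minima of P (where P''>0): P(-1)=-1. Local minima of Q: Q(-3)=-270, Q(1)=-14.
So the global minimum of J is P(-1) + Q(-3) + 2 = -1 − 270 + 2 = -269, attained at (-1, -3).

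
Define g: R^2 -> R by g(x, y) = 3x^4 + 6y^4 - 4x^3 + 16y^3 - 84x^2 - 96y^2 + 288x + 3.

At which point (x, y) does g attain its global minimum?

(-4, -4)

g(x,y) separates as P(x) + Q(y) + 3, so its minimum is min P + min Q + 3.
P'(x) = 12(x - 3)(x - 2)(x + 4) vanishes at x ∈ {-4, 2, 3}; Q'(y) = 24y(y - 2)(y + 4) vanishes at y ∈ {-4, 0, 2}.
Local minima of P (where P''>0): P(-4)=-1472, P(3)=243. Local minima of Q: Q(-4)=-1024, Q(2)=-160.
So the global minimum of g is P(-4) + Q(-4) + 3 = -1472 − 1024 + 3 = -2493, attained at (-4, -4).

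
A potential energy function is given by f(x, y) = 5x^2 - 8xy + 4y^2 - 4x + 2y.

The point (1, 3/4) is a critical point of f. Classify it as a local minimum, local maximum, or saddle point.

The Hessian of f is constant: H = [[10, -8], [-8, 8]].
det(H) = 10·8 − (-8)² = 16.
det(H) > 0 and tr(H) = 18 > 0, so H is positive definite and the point is a local minimum.

local minimum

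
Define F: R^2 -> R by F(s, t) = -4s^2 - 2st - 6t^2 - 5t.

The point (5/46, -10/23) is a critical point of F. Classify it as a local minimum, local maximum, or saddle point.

The Hessian of F is constant: H = [[-8, -2], [-2, -12]].
det(H) = (-8)·(-12) − (-2)² = 92.
det(H) > 0 and tr(H) = -20 < 0, so H is negative definite and the point is a local maximum.

local maximum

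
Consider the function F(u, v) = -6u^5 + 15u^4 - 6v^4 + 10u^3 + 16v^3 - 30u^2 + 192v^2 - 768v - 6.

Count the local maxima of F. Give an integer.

F separates as a function of u plus a function of v, so ∇F=0 decouples.
∂F/∂u = -30u(u - 2)(u - 1)(u + 1) = 0 at u ∈ {-1, 0, 1, 2}; ∂F/∂v = -24(v - 4)(v - 2)(v + 4) = 0 at v ∈ {-4, 2, 4}.
The Hessian is diagonal: diag(F_uu, F_vv). Second derivatives: F_uu(-1)=180, F_uu(0)=-60, F_uu(1)=60, F_uu(2)=-180; F_vv(-4)=-1152, F_vv(2)=288, F_vv(4)=-384.
Local maxima occur where both diagonal entries negative: (0, -4), (0, 4), (2, -4), (2, 4). Count: 4.

4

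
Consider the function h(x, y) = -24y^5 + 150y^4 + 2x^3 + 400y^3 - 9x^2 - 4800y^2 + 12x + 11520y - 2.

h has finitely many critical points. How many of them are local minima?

h separates as a function of x plus a function of y, so ∇h=0 decouples.
∂h/∂x = 6(x - 2)(x - 1) = 0 at x ∈ {1, 2}; ∂h/∂y = -120(y - 4)(y - 3)(y - 2)(y + 4) = 0 at y ∈ {-4, 2, 3, 4}.
The Hessian is diagonal: diag(h_xx, h_yy). Second derivatives: h_xx(1)=-6, h_xx(2)=6; h_yy(-4)=40320, h_yy(2)=-1440, h_yy(3)=840, h_yy(4)=-1920.
Local minima occur where both diagonal entries positive: (2, -4), (2, 3). Count: 2.

2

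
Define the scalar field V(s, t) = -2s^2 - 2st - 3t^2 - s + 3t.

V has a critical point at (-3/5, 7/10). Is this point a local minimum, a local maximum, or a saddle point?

The Hessian of V is constant: H = [[-4, -2], [-2, -6]].
det(H) = (-4)·(-6) − (-2)² = 20.
det(H) > 0 and tr(H) = -10 < 0, so H is negative definite and the point is a local maximum.

local maximum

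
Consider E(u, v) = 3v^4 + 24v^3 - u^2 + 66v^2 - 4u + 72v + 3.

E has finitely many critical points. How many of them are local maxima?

1

E separates as a function of u plus a function of v, so ∇E=0 decouples.
∂E/∂u = -2(u + 2) = 0 at u ∈ {-2}; ∂E/∂v = 12(v + 1)(v + 2)(v + 3) = 0 at v ∈ {-3, -2, -1}.
The Hessian is diagonal: diag(E_uu, E_vv). Second derivatives: E_uu(-2)=-2; E_vv(-3)=24, E_vv(-2)=-12, E_vv(-1)=24.
Local maxima occur where both diagonal entries negative: (-2, -2). Count: 1.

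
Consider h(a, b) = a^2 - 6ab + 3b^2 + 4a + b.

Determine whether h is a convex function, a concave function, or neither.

neither

h is quadratic, so its Hessian is the constant matrix H = [[2, -6], [-6, 6]].
det(H) = -24, tr(H) = 8.
det(H) < 0, so H is indefinite: neither convex nor concave.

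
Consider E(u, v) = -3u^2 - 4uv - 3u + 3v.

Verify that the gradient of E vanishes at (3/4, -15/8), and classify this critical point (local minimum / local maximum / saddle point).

∇E = (-6u - 4v - 3, -4u + 3); substituting (3/4, -15/8) gives ∇E = (0, 0), so (3/4, -15/8) is indeed a critical point.
The Hessian of E is constant: H = [[-6, -4], [-4, 0]].
det(H) = (-6)·0 − (-4)² = -16.
Since det(H) < 0, H is indefinite and the critical point is a saddle point.

saddle point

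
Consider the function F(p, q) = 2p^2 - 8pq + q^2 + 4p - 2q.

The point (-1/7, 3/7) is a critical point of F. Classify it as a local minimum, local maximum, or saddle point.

The Hessian of F is constant: H = [[4, -8], [-8, 2]].
det(H) = 4·2 − (-8)² = -56.
Since det(H) < 0, H is indefinite and the critical point is a saddle point.

saddle point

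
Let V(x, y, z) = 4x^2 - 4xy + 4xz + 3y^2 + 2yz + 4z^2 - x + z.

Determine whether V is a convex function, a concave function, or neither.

V is quadratic, so its Hessian is the constant matrix H = [[8, -4, 4], [-4, 6, 2], [4, 2, 8]].
Leading principal minors: 8, 32, 64.
All positive ⇒ H ≻ 0 ⇒ convex.

convex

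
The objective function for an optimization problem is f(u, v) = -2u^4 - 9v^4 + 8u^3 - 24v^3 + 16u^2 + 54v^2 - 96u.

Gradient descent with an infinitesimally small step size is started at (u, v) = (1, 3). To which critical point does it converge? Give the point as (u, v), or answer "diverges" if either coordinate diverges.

f is separable, so gradient descent decouples: u follows -∂f/∂u, v follows -∂f/∂v.
∂f/∂u = -8(u - 3)(u - 2)(u + 2); at u=1 this is -48, so u increases.
∂f/∂v = -36v(v - 1)(v + 3); at v=3 this is -1296, so v increases.
The v-coordinate has no critical point in that direction and runs off to infinity.

diverges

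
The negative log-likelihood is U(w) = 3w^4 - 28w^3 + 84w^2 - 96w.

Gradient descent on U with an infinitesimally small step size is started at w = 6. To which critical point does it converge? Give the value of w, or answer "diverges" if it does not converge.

4

U'(w) = 12(w - 4)(w - 2)(w - 1), so U'(6) = 480.
Gradient descent moves in the -U' direction, i.e. w is decreasing.
The nearest critical point in that direction is w = 4, where U'' = 72 > 0 (a local minimum). The iterate converges there.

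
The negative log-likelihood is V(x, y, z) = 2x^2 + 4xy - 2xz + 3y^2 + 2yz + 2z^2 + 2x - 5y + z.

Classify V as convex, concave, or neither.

V is quadratic, so its Hessian is the constant matrix H = [[4, 4, -2], [4, 6, 2], [-2, 2, 4]].
Leading principal minors: 4, 8, -40.
Neither pattern holds ⇒ H is indefinite ⇒ neither convex nor concave.

neither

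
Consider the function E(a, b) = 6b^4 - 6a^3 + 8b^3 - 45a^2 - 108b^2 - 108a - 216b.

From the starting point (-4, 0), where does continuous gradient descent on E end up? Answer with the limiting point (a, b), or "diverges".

E is separable, so gradient descent decouples: a follows -∂E/∂a, b follows -∂E/∂b.
∂E/∂a = -18(a + 2)(a + 3); at a=-4 this is -36, so a increases.
∂E/∂b = 24(b - 3)(b + 1)(b + 3); at b=0 this is -216, so b increases.
a converges to its nearest critical value -3 (a local min of the a-part); b converges to 3. The iterate converges to (-3, 3).

(-3, 3)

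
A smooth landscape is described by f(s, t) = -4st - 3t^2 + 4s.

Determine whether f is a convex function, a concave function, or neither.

f is quadratic, so its Hessian is the constant matrix H = [[0, -4], [-4, -6]].
det(H) = -16, tr(H) = -6.
det(H) < 0, so H is indefinite: neither convex nor concave.

neither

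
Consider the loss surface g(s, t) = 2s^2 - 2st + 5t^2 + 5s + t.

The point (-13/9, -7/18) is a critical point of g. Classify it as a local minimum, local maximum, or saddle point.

local minimum

The Hessian of g is constant: H = [[4, -2], [-2, 10]].
det(H) = 4·10 − (-2)² = 36.
det(H) > 0 and tr(H) = 14 > 0, so H is positive definite and the point is a local minimum.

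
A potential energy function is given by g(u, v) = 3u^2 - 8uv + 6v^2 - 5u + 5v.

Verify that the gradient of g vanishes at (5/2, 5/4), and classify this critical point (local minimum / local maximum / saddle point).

local minimum

∇g = (6u - 8v - 5, -8u + 12v + 5); substituting (5/2, 5/4) gives ∇g = (0, 0), so (5/2, 5/4) is indeed a critical point.
The Hessian of g is constant: H = [[6, -8], [-8, 12]].
det(H) = 6·12 − (-8)² = 8.
det(H) > 0 and tr(H) = 18 > 0, so H is positive definite and the point is a local minimum.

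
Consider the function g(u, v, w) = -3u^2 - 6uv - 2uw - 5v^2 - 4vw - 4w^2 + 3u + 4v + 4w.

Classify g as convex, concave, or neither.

concave

g is quadratic, so its Hessian is the constant matrix H = [[-6, -6, -2], [-6, -10, -4], [-2, -4, -8]].
Leading principal minors: -6, 24, -152.
Signs alternate −, +, − ⇒ H ≺ 0 ⇒ concave.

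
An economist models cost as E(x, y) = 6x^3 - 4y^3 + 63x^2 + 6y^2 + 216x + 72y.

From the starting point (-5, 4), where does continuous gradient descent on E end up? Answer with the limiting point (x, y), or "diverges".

diverges

E is separable, so gradient descent decouples: x follows -∂E/∂x, y follows -∂E/∂y.
∂E/∂x = 18(x + 3)(x + 4); at x=-5 this is 36, so x decreases.
∂E/∂y = -12(y - 3)(y + 2); at y=4 this is -72, so y increases.
The x-coordinate has no critical point in that direction and runs off to infinity.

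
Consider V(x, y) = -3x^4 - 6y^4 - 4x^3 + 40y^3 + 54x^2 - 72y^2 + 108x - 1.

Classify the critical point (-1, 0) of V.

saddle point

The mixed partial ∂²V/∂x∂y is 0, so the Hessian at any point is diag(V_xx, V_yy) = diag(12(-3x^2 - 2x + 9), 24(-3y^2 + 10y - 6)).
At (-1, 0): H = diag(96, -144).
The eigenvalues have opposite signs, so H is indefinite: a saddle point.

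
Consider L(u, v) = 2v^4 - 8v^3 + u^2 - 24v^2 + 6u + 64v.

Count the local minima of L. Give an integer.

L separates as a function of u plus a function of v, so ∇L=0 decouples.
∂L/∂u = 2(u + 3) = 0 at u ∈ {-3}; ∂L/∂v = 8(v - 4)(v - 1)(v + 2) = 0 at v ∈ {-2, 1, 4}.
The Hessian is diagonal: diag(L_uu, L_vv). Second derivatives: L_uu(-3)=2; L_vv(-2)=144, L_vv(1)=-72, L_vv(4)=144.
Local minima occur where both diagonal entries positive: (-3, -2), (-3, 4). Count: 2.

2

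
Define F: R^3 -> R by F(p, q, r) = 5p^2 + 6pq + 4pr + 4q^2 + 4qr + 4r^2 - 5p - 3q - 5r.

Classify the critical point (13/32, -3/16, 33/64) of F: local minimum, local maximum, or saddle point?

The Hessian is constant: H = [[10, 6, 4], [6, 8, 4], [4, 4, 8]].
Leading principal minors: Δ₁ = 10, Δ₂ = 44, Δ₃ = 256.
All leading minors are positive, so H is positive definite: a local minimum.

local minimum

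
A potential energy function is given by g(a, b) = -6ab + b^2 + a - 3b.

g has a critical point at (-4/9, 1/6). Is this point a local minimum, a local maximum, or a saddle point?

The Hessian of g is constant: H = [[0, -6], [-6, 2]].
det(H) = 0·2 − (-6)² = -36.
Since det(H) < 0, H is indefinite and the critical point is a saddle point.

saddle point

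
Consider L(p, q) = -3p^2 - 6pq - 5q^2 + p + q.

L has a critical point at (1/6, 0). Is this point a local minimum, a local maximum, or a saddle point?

local maximum

The Hessian of L is constant: H = [[-6, -6], [-6, -10]].
det(H) = (-6)·(-10) − (-6)² = 24.
det(H) > 0 and tr(H) = -16 < 0, so H is negative definite and the point is a local maximum.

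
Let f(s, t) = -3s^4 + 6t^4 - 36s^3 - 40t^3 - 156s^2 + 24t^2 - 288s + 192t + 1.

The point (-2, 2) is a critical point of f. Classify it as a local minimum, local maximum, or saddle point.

local maximum

The mixed partial ∂²f/∂s∂t is 0, so the Hessian at any point is diag(f_ss, f_tt) = diag(-12(3s^2 + 18s + 26), 24(3t^2 - 10t + 2)).
At (-2, 2): H = diag(-24, -144).
Both eigenvalues are negative, so H is negative definite: a local maximum.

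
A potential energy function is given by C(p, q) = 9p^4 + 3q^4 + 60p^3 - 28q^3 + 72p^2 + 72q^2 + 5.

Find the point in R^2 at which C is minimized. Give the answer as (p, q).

C(p,q) separates as A(p) + B(q) + 5, so its minimum is min A + min B + 5.
A'(p) = 36p(p + 1)(p + 4) vanishes at p ∈ {-4, -1, 0}; B'(q) = 12q(q - 4)(q - 3) vanishes at q ∈ {0, 3, 4}.
Local minima of A (where A''>0): A(-4)=-384, A(0)=0. Local minima of B: B(0)=0, B(4)=128.
So the global minimum of C is A(-4) + B(0) + 5 = -384 + 0 + 5 = -379, attained at (-4, 0).

(-4, 0)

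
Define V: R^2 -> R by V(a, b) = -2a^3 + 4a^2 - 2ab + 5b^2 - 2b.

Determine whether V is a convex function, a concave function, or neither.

neither

The term -2a^3 is cubic, so the Hessian is not constant.
∂²V/∂a² = -12a + 8, which takes both signs as a varies (negative for sufficiently large a). A diagonal entry of the Hessian changing sign means the Hessian is neither positive- nor negative-semidefinite on all of R^2.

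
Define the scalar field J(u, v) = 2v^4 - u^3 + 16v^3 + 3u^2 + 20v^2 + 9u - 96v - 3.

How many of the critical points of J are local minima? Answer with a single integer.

J separates as a function of u plus a function of v, so ∇J=0 decouples.
∂J/∂u = -3(u - 3)(u + 1) = 0 at u ∈ {-1, 3}; ∂J/∂v = 8(v - 1)(v + 3)(v + 4) = 0 at v ∈ {-4, -3, 1}.
The Hessian is diagonal: diag(J_uu, J_vv). Second derivatives: J_uu(-1)=12, J_uu(3)=-12; J_vv(-4)=40, J_vv(-3)=-32, J_vv(1)=160.
Local minima occur where both diagonal entries positive: (-1, -4), (-1, 1). Count: 2.

2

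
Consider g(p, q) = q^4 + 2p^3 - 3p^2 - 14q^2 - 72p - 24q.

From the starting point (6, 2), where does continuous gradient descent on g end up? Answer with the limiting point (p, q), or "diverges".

g is separable, so gradient descent decouples: p follows -∂g/∂p, q follows -∂g/∂q.
∂g/∂p = 6(p - 4)(p + 3); at p=6 this is 108, so p decreases.
∂g/∂q = 4(q - 3)(q + 1)(q + 2); at q=2 this is -48, so q increases.
p converges to its nearest critical value 4 (a local min of the p-part); q converges to 3. The iterate converges to (4, 3).

(4, 3)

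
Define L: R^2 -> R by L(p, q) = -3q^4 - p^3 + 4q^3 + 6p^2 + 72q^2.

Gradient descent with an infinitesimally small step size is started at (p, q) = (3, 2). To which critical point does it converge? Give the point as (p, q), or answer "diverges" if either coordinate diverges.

L is separable, so gradient descent decouples: p follows -∂L/∂p, q follows -∂L/∂q.
∂L/∂p = -3p(p - 4); at p=3 this is 9, so p decreases.
∂L/∂q = -12q(q - 4)(q + 3); at q=2 this is 240, so q decreases.
p converges to its nearest critical value 0 (a local min of the p-part); q converges to 0. The iterate converges to (0, 0).

(0, 0)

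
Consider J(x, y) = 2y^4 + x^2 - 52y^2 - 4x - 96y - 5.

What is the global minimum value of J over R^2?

J(x,y) separates as P(x) + Q(y) − 5, so its minimum is min P + min Q − 5.
P'(x) = 2x - 4 vanishes at x ∈ {2}; Q'(y) = 8(y - 4)(y + 1)(y + 3) vanishes at y ∈ {-3, -1, 4}.
Local minima of P (where P''>0): P(2)=-4. Local minima of Q: Q(-3)=-18, Q(4)=-704.
So the global minimum of J is P(2) + Q(4) − 5 = -4 − 704 − 5 = -713, attained at (2, 4).

-713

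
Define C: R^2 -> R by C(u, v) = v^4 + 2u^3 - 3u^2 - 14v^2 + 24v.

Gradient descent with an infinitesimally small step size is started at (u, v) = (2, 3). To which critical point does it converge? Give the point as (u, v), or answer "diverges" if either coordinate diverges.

(1, 2)

C is separable, so gradient descent decouples: u follows -∂C/∂u, v follows -∂C/∂v.
∂C/∂u = 6u(u - 1); at u=2 this is 12, so u decreases.
∂C/∂v = 4(v - 2)(v - 1)(v + 3); at v=3 this is 48, so v decreases.
u converges to its nearest critical value 1 (a local min of the u-part); v converges to 2. The iterate converges to (1, 2).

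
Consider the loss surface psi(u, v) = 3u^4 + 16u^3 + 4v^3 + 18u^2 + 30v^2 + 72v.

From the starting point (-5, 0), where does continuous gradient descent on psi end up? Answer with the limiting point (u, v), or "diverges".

(-3, -2)

psi is separable, so gradient descent decouples: u follows -∂psi/∂u, v follows -∂psi/∂v.
∂psi/∂u = 12u(u + 1)(u + 3); at u=-5 this is -480, so u increases.
∂psi/∂v = 12(v + 2)(v + 3); at v=0 this is 72, so v decreases.
u converges to its nearest critical value -3 (a local min of the u-part); v converges to -2. The iterate converges to (-3, -2).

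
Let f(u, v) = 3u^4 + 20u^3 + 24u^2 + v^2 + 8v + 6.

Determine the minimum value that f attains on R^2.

-138

f(u,v) separates as P(u) + Q(v) + 6, so its minimum is min P + min Q + 6.
P'(u) = 12u(u + 1)(u + 4) vanishes at u ∈ {-4, -1, 0}; Q'(v) = 2v + 8 vanishes at v ∈ {-4}.
Local minima of P (where P''>0): P(-4)=-128, P(0)=0. Local minima of Q: Q(-4)=-16.
So the global minimum of f is P(-4) + Q(-4) + 6 = -128 − 16 + 6 = -138, attained at (-4, -4).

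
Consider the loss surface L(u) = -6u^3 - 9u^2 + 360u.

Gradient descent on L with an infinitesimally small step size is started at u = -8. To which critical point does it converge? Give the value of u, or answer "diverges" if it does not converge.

-5

L'(u) = -18(u - 4)(u + 5), so L'(-8) = -648.
Gradient descent moves in the -L' direction, i.e. u is increasing.
The nearest critical point in that direction is u = -5, where L'' = 162 > 0 (a local minimum). The iterate converges there.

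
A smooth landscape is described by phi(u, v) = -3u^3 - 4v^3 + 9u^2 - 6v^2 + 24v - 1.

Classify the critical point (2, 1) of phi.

The mixed partial ∂²phi/∂u∂v is 0, so the Hessian at any point is diag(phi_uu, phi_vv) = diag(18(-u + 1), -12(2v + 1)).
At (2, 1): H = diag(-18, -36).
Both eigenvalues are negative, so H is negative definite: a local maximum.

local maximum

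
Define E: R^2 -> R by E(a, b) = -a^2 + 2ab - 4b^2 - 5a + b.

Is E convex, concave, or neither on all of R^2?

concave

E is quadratic, so its Hessian is the constant matrix H = [[-2, 2], [2, -8]].
det(H) = 12, tr(H) = -10.
det(H) > 0 and tr(H) < 0, so H is negative definite everywhere: concave.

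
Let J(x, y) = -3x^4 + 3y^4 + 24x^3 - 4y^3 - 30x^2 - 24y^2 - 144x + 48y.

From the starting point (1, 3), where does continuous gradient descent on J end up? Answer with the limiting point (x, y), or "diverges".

(3, 2)

J is separable, so gradient descent decouples: x follows -∂J/∂x, y follows -∂J/∂y.
∂J/∂x = -12(x - 4)(x - 3)(x + 1); at x=1 this is -144, so x increases.
∂J/∂y = 12(y - 2)(y - 1)(y + 2); at y=3 this is 120, so y decreases.
x converges to its nearest critical value 3 (a local min of the x-part); y converges to 2. The iterate converges to (3, 2).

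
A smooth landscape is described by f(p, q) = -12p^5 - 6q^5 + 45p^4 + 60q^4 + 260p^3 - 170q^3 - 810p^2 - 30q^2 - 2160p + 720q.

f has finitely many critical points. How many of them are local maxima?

f separates as a function of p plus a function of q, so ∇f=0 decouples.
∂f/∂p = -60(p - 4)(p - 3)(p + 1)(p + 3) = 0 at p ∈ {-3, -1, 3, 4}; ∂f/∂q = -30(q - 4)(q - 3)(q - 2)(q + 1) = 0 at q ∈ {-1, 2, 3, 4}.
The Hessian is diagonal: diag(f_pp, f_qq). Second derivatives: f_pp(-3)=5040, f_pp(-1)=-2400, f_pp(3)=1440, f_pp(4)=-2100; f_qq(-1)=1800, f_qq(2)=-180, f_qq(3)=120, f_qq(4)=-300.
Local maxima occur where both diagonal entries negative: (-1, 2), (-1, 4), (4, 2), (4, 4). Count: 4.

4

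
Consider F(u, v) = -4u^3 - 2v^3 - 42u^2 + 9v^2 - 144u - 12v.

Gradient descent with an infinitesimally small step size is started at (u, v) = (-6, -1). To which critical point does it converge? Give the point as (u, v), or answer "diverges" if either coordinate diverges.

(-4, 1)

F is separable, so gradient descent decouples: u follows -∂F/∂u, v follows -∂F/∂v.
∂F/∂u = -12(u + 3)(u + 4); at u=-6 this is -72, so u increases.
∂F/∂v = -6(v - 2)(v - 1); at v=-1 this is -36, so v increases.
u converges to its nearest critical value -4 (a local min of the u-part); v converges to 1. The iterate converges to (-4, 1).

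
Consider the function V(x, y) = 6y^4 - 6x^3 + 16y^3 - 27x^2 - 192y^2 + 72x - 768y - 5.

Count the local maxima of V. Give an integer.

V separates as a function of x plus a function of y, so ∇V=0 decouples.
∂V/∂x = -18(x - 1)(x + 4) = 0 at x ∈ {-4, 1}; ∂V/∂y = 24(y - 4)(y + 2)(y + 4) = 0 at y ∈ {-4, -2, 4}.
The Hessian is diagonal: diag(V_xx, V_yy). Second derivatives: V_xx(-4)=90, V_xx(1)=-90; V_yy(-4)=384, V_yy(-2)=-288, V_yy(4)=1152.
Local maxima occur where both diagonal entries negative: (1, -2). Count: 1.

1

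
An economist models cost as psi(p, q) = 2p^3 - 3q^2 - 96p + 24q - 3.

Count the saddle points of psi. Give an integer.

1

psi separates as a function of p plus a function of q, so ∇psi=0 decouples.
∂psi/∂p = 6(p - 4)(p + 4) = 0 at p ∈ {-4, 4}; ∂psi/∂q = -6(q - 4) = 0 at q ∈ {4}.
The Hessian is diagonal: diag(psi_pp, psi_qq). Second derivatives: psi_pp(-4)=-48, psi_pp(4)=48; psi_qq(4)=-6.
Saddle points occur where the two diagonal entries have opposite signs: (4, 4). Count: 1.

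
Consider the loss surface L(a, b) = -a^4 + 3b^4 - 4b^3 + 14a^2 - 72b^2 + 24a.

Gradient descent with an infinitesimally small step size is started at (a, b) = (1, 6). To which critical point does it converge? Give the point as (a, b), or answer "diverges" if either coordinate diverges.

(-1, 4)

L is separable, so gradient descent decouples: a follows -∂L/∂a, b follows -∂L/∂b.
∂L/∂a = -4(a - 3)(a + 1)(a + 2); at a=1 this is 48, so a decreases.
∂L/∂b = 12b(b - 4)(b + 3); at b=6 this is 1296, so b decreases.
a converges to its nearest critical value -1 (a local min of the a-part); b converges to 4. The iterate converges to (-1, 4).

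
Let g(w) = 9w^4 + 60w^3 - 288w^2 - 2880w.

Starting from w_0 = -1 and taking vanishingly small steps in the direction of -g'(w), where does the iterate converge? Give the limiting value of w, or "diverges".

4

g'(w) = 36(w - 4)(w + 4)(w + 5), so g'(-1) = -2160.
Gradient descent moves in the -g' direction, i.e. w is increasing.
The nearest critical point in that direction is w = 4, where g'' = 2592 > 0 (a local minimum). The iterate converges there.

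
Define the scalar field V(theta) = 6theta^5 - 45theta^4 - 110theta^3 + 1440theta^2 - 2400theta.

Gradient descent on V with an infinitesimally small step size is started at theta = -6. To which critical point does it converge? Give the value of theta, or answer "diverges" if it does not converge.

diverges

V'(theta) = 30(theta - 5)(theta - 4)(theta - 1)(theta + 4), so V'(-6) = 46200.
Gradient descent moves in the -V' direction, i.e. theta is decreasing.
There is no critical point below theta=-6, and V' keeps the same sign, so the iterate runs off to −∞.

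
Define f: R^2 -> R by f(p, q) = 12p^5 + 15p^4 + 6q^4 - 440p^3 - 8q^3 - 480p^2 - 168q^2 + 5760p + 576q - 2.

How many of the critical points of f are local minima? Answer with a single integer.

f separates as a function of p plus a function of q, so ∇f=0 decouples.
∂f/∂p = 60(p - 4)(p - 2)(p + 3)(p + 4) = 0 at p ∈ {-4, -3, 2, 4}; ∂f/∂q = 24(q - 3)(q - 2)(q + 4) = 0 at q ∈ {-4, 2, 3}.
The Hessian is diagonal: diag(f_pp, f_qq). Second derivatives: f_pp(-4)=-2880, f_pp(-3)=2100, f_pp(2)=-3600, f_pp(4)=6720; f_qq(-4)=1008, f_qq(2)=-144, f_qq(3)=168.
Local minima occur where both diagonal entries positive: (-3, -4), (-3, 3), (4, -4), (4, 3). Count: 4.

4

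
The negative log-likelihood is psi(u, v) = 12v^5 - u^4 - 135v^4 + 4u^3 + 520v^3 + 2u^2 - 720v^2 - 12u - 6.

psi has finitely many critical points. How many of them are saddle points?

6

psi separates as a function of u plus a function of v, so ∇psi=0 decouples.
∂psi/∂u = -4(u - 3)(u - 1)(u + 1) = 0 at u ∈ {-1, 1, 3}; ∂psi/∂v = 60v(v - 4)(v - 3)(v - 2) = 0 at v ∈ {0, 2, 3, 4}.
The Hessian is diagonal: diag(psi_uu, psi_vv). Second derivatives: psi_uu(-1)=-32, psi_uu(1)=16, psi_uu(3)=-32; psi_vv(0)=-1440, psi_vv(2)=240, psi_vv(3)=-180, psi_vv(4)=480.
Saddle points occur where the two diagonal entries have opposite signs: (-1, 2), (-1, 4), (1, 0), (1, 3), (3, 2), (3, 4). Count: 6.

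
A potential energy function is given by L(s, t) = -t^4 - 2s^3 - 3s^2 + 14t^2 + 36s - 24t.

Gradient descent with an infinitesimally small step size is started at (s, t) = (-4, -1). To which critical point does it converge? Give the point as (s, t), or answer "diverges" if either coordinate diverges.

(-3, 1)

L is separable, so gradient descent decouples: s follows -∂L/∂s, t follows -∂L/∂t.
∂L/∂s = -6(s - 2)(s + 3); at s=-4 this is -36, so s increases.
∂L/∂t = -4(t - 2)(t - 1)(t + 3); at t=-1 this is -48, so t increases.
s converges to its nearest critical value -3 (a local min of the s-part); t converges to 1. The iterate converges to (-3, 1).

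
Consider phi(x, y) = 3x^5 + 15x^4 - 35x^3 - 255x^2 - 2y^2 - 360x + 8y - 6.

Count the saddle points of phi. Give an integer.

phi separates as a function of x plus a function of y, so ∇phi=0 decouples.
∂phi/∂x = 15(x - 3)(x + 1)(x + 2)(x + 4) = 0 at x ∈ {-4, -2, -1, 3}; ∂phi/∂y = -4(y - 2) = 0 at y ∈ {2}.
The Hessian is diagonal: diag(phi_xx, phi_yy). Second derivatives: phi_xx(-4)=-630, phi_xx(-2)=150, phi_xx(-1)=-180, phi_xx(3)=2100; phi_yy(2)=-4.
Saddle points occur where the two diagonal entries have opposite signs: (-2, 2), (3, 2). Count: 2.

2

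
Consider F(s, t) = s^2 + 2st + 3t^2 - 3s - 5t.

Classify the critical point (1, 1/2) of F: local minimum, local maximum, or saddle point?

The Hessian of F is constant: H = [[2, 2], [2, 6]].
det(H) = 2·6 − 2² = 8.
det(H) > 0 and tr(H) = 8 > 0, so H is positive definite and the point is a local minimum.

local minimum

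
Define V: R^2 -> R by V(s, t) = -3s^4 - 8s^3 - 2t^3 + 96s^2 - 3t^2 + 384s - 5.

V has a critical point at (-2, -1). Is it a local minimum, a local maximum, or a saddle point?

local minimum

The mixed partial ∂²V/∂s∂t is 0, so the Hessian at any point is diag(V_ss, V_tt) = diag(12(-3s^2 - 4s + 16), -6(2t + 1)).
At (-2, -1): H = diag(144, 6).
Both eigenvalues are positive, so H is positive definite: a local minimum.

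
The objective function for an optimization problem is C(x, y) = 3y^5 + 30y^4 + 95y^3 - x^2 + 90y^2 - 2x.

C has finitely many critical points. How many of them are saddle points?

C separates as a function of x plus a function of y, so ∇C=0 decouples.
∂C/∂x = -2(x + 1) = 0 at x ∈ {-1}; ∂C/∂y = 15y(y + 1)(y + 3)(y + 4) = 0 at y ∈ {-4, -3, -1, 0}.
The Hessian is diagonal: diag(C_xx, C_yy). Second derivatives: C_xx(-1)=-2; C_yy(-4)=-180, C_yy(-3)=90, C_yy(-1)=-90, C_yy(0)=180.
Saddle points occur where the two diagonal entries have opposite signs: (-1, -3), (-1, 0). Count: 2.

2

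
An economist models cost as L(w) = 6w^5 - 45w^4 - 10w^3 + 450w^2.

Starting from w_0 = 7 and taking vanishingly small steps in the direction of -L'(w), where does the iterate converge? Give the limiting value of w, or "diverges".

L'(w) = 30w(w - 5)(w - 3)(w + 2), so L'(7) = 15120.
Gradient descent moves in the -L' direction, i.e. w is decreasing.
The nearest critical point in that direction is w = 5, where L'' = 2100 > 0 (a local minimum). The iterate converges there.

5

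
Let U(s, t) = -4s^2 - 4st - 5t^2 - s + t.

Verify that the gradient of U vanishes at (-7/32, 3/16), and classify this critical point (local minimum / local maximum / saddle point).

∇U = (-8s - 4t - 1, -4s - 10t + 1); substituting (-7/32, 3/16) gives ∇U = (0, 0), so (-7/32, 3/16) is indeed a critical point.
The Hessian of U is constant: H = [[-8, -4], [-4, -10]].
det(H) = (-8)·(-10) − (-4)² = 64.
det(H) > 0 and tr(H) = -18 < 0, so H is negative definite and the point is a local maximum.

local maximum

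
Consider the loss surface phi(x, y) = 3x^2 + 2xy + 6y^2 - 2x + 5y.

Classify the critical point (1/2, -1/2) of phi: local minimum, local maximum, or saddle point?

The Hessian of phi is constant: H = [[6, 2], [2, 12]].
det(H) = 6·12 − 2² = 68.
det(H) > 0 and tr(H) = 18 > 0, so H is positive definite and the point is a local minimum.

local minimum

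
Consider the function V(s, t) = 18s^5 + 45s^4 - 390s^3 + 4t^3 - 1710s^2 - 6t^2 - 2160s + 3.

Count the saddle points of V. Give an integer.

4

V separates as a function of s plus a function of t, so ∇V=0 decouples.
∂V/∂s = 90(s - 4)(s + 1)(s + 2)(s + 3) = 0 at s ∈ {-3, -2, -1, 4}; ∂V/∂t = 12t(t - 1) = 0 at t ∈ {0, 1}.
The Hessian is diagonal: diag(V_ss, V_tt). Second derivatives: V_ss(-3)=-1260, V_ss(-2)=540, V_ss(-1)=-900, V_ss(4)=18900; V_tt(0)=-12, V_tt(1)=12.
Saddle points occur where the two diagonal entries have opposite signs: (-3, 1), (-2, 0), (-1, 1), (4, 0). Count: 4.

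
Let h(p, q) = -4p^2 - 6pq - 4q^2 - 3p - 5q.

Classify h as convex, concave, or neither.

h is quadratic, so its Hessian is the constant matrix H = [[-8, -6], [-6, -8]].
det(H) = 28, tr(H) = -16.
det(H) > 0 and tr(H) < 0, so H is negative definite everywhere: concave.

concave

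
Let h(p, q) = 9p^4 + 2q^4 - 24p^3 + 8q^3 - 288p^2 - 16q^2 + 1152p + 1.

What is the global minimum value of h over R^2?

h(p,q) separates as A(p) + B(q) + 1, so its minimum is min A + min B + 1.
A'(p) = 36(p - 4)(p - 2)(p + 4) vanishes at p ∈ {-4, 2, 4}; B'(q) = 8q(q - 1)(q + 4) vanishes at q ∈ {-4, 0, 1}.
Local minima of A (where A''>0): A(-4)=-5376, A(4)=768. Local minima of B: B(-4)=-256, B(1)=-6.
So the global minimum of h is A(-4) + B(-4) + 1 = -5376 − 256 + 1 = -5631, attained at (-4, -4).

-5631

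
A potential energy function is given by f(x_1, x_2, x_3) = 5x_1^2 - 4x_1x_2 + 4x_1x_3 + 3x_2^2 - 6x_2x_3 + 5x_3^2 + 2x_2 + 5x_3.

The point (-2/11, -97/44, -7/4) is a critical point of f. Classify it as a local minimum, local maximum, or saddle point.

The Hessian is constant: H = [[10, -4, 4], [-4, 6, -6], [4, -6, 10]].
Leading principal minors: Δ₁ = 10, Δ₂ = 44, Δ₃ = 176.
All leading minors are positive, so H is positive definite: a local minimum.

local minimum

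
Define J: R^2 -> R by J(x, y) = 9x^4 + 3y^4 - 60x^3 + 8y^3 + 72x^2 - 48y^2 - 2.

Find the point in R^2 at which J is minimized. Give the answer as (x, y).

J(x,y) separates as P(x) + Q(y) − 2, so its minimum is min P + min Q − 2.
P'(x) = 36x(x - 4)(x - 1) vanishes at x ∈ {0, 1, 4}; Q'(y) = 12y(y - 2)(y + 4) vanishes at y ∈ {-4, 0, 2}.
Local minima of P (where P''>0): P(0)=0, P(4)=-384. Local minima of Q: Q(-4)=-512, Q(2)=-80.
So the global minimum of J is P(4) + Q(-4) − 2 = -384 − 512 − 2 = -898, attained at (4, -4).

(4, -4)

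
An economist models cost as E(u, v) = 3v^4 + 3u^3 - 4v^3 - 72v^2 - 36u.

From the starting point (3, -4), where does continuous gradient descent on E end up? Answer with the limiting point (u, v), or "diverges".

E is separable, so gradient descent decouples: u follows -∂E/∂u, v follows -∂E/∂v.
∂E/∂u = 9(u - 2)(u + 2); at u=3 this is 45, so u decreases.
∂E/∂v = 12v(v - 4)(v + 3); at v=-4 this is -384, so v increases.
u converges to its nearest critical value 2 (a local min of the u-part); v converges to -3. The iterate converges to (2, -3).

(2, -3)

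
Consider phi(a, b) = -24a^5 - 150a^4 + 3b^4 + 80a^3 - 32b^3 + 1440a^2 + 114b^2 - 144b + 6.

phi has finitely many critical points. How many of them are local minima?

4

phi separates as a function of a plus a function of b, so ∇phi=0 decouples.
∂phi/∂a = -120a(a - 2)(a + 3)(a + 4) = 0 at a ∈ {-4, -3, 0, 2}; ∂phi/∂b = 12(b - 4)(b - 3)(b - 1) = 0 at b ∈ {1, 3, 4}.
The Hessian is diagonal: diag(phi_aa, phi_bb). Second derivatives: phi_aa(-4)=2880, phi_aa(-3)=-1800, phi_aa(0)=2880, phi_aa(2)=-7200; phi_bb(1)=72, phi_bb(3)=-24, phi_bb(4)=36.
Local minima occur where both diagonal entries positive: (-4, 1), (-4, 4), (0, 1), (0, 4). Count: 4.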